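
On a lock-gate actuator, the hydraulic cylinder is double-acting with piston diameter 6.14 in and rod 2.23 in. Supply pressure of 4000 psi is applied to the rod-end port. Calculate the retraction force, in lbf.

F ≈ 1.03e5 lbf

Rod-side annular area A_ann = π/4 × (6.14² − 2.23²) = 25.70 in^2
On retraction the pressure acts on the annular area (bore minus rod).
F = P × A_ann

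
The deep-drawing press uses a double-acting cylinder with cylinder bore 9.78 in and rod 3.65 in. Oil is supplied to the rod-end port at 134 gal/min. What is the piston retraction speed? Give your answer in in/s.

v ≈ 7.98 in/s

Rod-side annular area A_ann = π/4 × (9.78² − 3.65²) = 64.66 in^2
Flow into the rod-end port fills the annular volume.
v = Q / A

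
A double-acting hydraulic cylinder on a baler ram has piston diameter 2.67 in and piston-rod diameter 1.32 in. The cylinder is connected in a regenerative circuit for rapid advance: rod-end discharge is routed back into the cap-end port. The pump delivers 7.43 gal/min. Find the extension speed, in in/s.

In regeneration the rod-end outflow joins the pump flow into the cap end, so the net volume the pump must supply per unit advance equals the rod cross-section area.
Rod cross-section A_rod = π/4 × (1.32 in)² = 1.368 in^2
v = Q_pump / A_rod

v ≈ 20.9 in/s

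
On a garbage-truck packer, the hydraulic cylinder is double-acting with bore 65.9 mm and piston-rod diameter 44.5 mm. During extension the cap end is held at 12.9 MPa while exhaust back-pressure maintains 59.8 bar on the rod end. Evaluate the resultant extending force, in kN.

F ≈ 32.9 kN

Cap-side area A_cap = π/4 × (65.9 mm)² = 3411 mm^2
Rod-side annular area A_ann = π/4 × (65.9² − 44.5²) = 1856 mm^2
Net thrust = P_cap·A_cap − P_rod·A_ann = 44.00 kN − 11.10 kN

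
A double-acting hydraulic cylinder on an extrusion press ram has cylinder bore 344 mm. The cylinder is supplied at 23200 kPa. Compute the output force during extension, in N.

F ≈ 2.16e6 N

Cap-side area A_cap = π/4 × (344 mm)² = 92940 mm^2
F = P × A_cap = 23200 kPa × A_cap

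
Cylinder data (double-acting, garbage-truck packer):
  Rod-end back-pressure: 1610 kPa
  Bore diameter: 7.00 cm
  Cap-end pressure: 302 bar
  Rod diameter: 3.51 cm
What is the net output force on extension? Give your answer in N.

Cap-side area A_cap = π/4 × (7.00 cm)² = 38.48 cm^2
Rod-side annular area A_ann = π/4 × (7.00² − 3.51²) = 28.81 cm^2
Net thrust = P_cap·A_cap − P_rod·A_ann = 1.162e5 N − 4638 N

F ≈ 1.12e5 N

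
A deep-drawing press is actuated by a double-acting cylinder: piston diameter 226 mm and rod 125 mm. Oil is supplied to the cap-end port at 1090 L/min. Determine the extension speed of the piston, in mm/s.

Cap-side area A_cap = π/4 × (226 mm)² = 40110 mm^2
v = Q / A

v ≈ 453 mm/s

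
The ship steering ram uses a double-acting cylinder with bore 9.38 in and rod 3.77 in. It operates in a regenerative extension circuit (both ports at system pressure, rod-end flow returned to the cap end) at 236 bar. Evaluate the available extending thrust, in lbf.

F ≈ 38200 lbf

With equal pressure on both faces, forces on the annular region cancel; the net push is pressure × rod cross-section.
Rod cross-section A_rod = π/4 × (3.77 in)² = 11.16 in^2
F = P × A_rod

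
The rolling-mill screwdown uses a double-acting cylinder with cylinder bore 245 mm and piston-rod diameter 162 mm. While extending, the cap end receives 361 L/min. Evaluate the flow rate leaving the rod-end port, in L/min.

Cap-side area A_cap = π/4 × (245 mm)² = 47140 mm^2
Rod-side annular area A_ann = π/4 × (245² − 162²) = 26530 mm^2
Piston speed v = Q_in/A_cap; rod-end outflow Q_out = v × A_ann = Q_in × A_ann/A_cap.

Q_out ≈ 203 L/min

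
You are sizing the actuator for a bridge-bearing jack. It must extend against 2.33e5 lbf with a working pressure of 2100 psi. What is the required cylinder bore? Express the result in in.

D ≈ 11.9 in

Extension force acts on the full piston face: F = P × (π/4)D².
D = √(4F / (πP)) = √(4 × 2.33e5 lbf / (π × 2100 psi))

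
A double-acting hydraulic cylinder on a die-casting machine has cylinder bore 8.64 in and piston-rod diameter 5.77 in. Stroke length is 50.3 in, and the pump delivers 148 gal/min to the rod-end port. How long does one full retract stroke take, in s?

t ≈ 2.87 s

Rod-side annular area A_ann = π/4 × (8.64² − 5.77²) = 32.48 in^2
Swept volume V = A × L; t = V / Q = A·L / Q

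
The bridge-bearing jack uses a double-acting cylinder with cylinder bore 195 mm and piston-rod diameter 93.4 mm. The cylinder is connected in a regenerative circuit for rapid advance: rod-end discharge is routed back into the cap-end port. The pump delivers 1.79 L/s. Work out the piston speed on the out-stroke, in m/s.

v ≈ 0.261 m/s

In regeneration the rod-end outflow joins the pump flow into the cap end, so the net volume the pump must supply per unit advance equals the rod cross-section area.
Rod cross-section A_rod = π/4 × (93.4 mm)² = 6851 mm^2
v = Q_pump / A_rod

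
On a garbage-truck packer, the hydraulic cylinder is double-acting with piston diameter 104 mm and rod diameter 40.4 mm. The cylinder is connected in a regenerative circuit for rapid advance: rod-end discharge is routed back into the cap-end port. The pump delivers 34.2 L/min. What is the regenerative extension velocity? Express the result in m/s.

In regeneration the rod-end outflow joins the pump flow into the cap end, so the net volume the pump must supply per unit advance equals the rod cross-section area.
Rod cross-section A_rod = π/4 × (40.4 mm)² = 1282 mm^2
v = Q_pump / A_rod

v ≈ 0.445 m/s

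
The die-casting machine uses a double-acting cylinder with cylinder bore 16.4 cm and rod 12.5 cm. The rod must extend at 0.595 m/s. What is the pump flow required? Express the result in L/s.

Cap-side area A_cap = π/4 × (16.4 cm)² = 211.2 cm^2
Q = A × v

Q ≈ 12.6 L/s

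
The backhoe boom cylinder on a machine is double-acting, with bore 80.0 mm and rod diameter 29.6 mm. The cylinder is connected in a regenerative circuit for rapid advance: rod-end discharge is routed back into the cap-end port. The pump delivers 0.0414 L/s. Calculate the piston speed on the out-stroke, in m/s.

In regeneration the rod-end outflow joins the pump flow into the cap end, so the net volume the pump must supply per unit advance equals the rod cross-section area.
Rod cross-section A_rod = π/4 × (29.6 mm)² = 688.1 mm^2
v = Q_pump / A_rod

v ≈ 0.0602 m/s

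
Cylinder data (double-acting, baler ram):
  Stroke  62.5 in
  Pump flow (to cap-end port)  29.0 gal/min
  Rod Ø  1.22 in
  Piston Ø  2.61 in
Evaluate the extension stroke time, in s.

t ≈ 2.99 s

Cap-side area A_cap = π/4 × (2.61 in)² = 5.350 in^2
Swept volume V = A × L; t = V / Q = A·L / Q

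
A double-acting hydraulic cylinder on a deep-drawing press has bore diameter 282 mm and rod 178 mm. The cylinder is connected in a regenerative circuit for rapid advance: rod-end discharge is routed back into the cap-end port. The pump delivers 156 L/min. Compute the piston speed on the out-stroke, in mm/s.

In regeneration the rod-end outflow joins the pump flow into the cap end, so the net volume the pump must supply per unit advance equals the rod cross-section area.
Rod cross-section A_rod = π/4 × (178 mm)² = 24880 mm^2
v = Q_pump / A_rod

v ≈ 104 mm/s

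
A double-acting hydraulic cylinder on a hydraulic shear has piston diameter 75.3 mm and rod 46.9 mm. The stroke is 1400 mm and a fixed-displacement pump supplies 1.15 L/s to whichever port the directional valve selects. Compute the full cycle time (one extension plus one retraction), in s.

Cap-side area A_cap = π/4 × (75.3 mm)² = 4453 mm^2
Rod-side annular area A_ann = π/4 × (75.3² − 46.9²) = 2726 mm^2
t_ext = A_cap·L/Q = 5.421 s
t_ret = A_ann·L/Q = 3.318 s
t_cycle = t_ext + t_ret

t ≈ 8.74 s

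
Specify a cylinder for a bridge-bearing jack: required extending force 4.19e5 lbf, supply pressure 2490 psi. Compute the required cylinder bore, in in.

D ≈ 14.6 in

Extension force acts on the full piston face: F = P × (π/4)D².
D = √(4F / (πP)) = √(4 × 4.19e5 lbf / (π × 2490 psi))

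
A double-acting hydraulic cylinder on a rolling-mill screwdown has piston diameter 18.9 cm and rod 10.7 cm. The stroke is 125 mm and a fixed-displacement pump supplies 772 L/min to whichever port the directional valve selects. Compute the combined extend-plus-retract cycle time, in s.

t ≈ 0.458 s

Cap-side area A_cap = π/4 × (18.9 cm)² = 280.6 cm^2
Rod-side annular area A_ann = π/4 × (18.9² − 10.7²) = 190.6 cm^2
t_ext = A_cap·L/Q = 0.2726 s
t_ret = A_ann·L/Q = 0.1852 s
t_cycle = t_ext + t_ret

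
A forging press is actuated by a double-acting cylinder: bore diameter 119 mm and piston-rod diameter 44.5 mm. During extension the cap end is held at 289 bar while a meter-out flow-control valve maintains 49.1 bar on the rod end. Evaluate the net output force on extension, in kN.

F ≈ 274 kN

Cap-side area A_cap = π/4 × (119 mm)² = 11120 mm^2
Rod-side annular area A_ann = π/4 × (119² − 44.5²) = 9567 mm^2
Net thrust = P_cap·A_cap − P_rod·A_ann = 321.4 kN − 46.97 kN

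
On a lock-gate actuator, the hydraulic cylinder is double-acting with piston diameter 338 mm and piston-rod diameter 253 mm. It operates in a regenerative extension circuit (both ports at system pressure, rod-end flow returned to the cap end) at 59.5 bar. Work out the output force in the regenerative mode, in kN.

F ≈ 299 kN

With equal pressure on both faces, forces on the annular region cancel; the net push is pressure × rod cross-section.
Rod cross-section A_rod = π/4 × (253 mm)² = 50270 mm^2
F = P × A_rod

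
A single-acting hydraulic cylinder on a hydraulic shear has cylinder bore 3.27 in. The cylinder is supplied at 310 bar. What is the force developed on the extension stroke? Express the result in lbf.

F ≈ 37800 lbf

Cap-side area A_cap = π/4 × (3.27 in)² = 8.398 in^2
F = P × A_cap = 310 bar × A_cap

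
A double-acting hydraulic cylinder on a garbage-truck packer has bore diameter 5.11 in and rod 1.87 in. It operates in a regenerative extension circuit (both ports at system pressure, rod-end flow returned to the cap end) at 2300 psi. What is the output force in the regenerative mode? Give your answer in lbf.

With equal pressure on both faces, forces on the annular region cancel; the net push is pressure × rod cross-section.
Rod cross-section A_rod = π/4 × (1.87 in)² = 2.746 in^2
F = P × A_rod

F ≈ 6320 lbf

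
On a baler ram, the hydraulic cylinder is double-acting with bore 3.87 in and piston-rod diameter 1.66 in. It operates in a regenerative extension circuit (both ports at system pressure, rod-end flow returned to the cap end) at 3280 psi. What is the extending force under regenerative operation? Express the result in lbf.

F ≈ 7100 lbf

With equal pressure on both faces, forces on the annular region cancel; the net push is pressure × rod cross-section.
Rod cross-section A_rod = π/4 × (1.66 in)² = 2.164 in^2
F = P × A_rod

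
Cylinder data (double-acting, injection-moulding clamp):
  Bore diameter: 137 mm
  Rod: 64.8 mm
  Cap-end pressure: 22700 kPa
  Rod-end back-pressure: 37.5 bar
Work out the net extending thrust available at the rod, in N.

F ≈ 2.92e5 N

Cap-side area A_cap = π/4 × (137 mm)² = 14740 mm^2
Rod-side annular area A_ann = π/4 × (137² − 64.8²) = 11440 mm^2
Net thrust = P_cap·A_cap − P_rod·A_ann = 3.346e5 N − 42910 N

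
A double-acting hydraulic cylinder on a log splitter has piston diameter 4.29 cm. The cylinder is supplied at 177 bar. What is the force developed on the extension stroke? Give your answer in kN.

Cap-side area A_cap = π/4 × (4.29 cm)² = 14.45 cm^2
F = P × A_cap = 177 bar × A_cap

F ≈ 25.6 kN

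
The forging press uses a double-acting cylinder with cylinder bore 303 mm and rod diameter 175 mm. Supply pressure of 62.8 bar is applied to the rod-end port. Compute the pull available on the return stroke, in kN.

Rod-side annular area A_ann = π/4 × (303² − 175²) = 48050 mm^2
On retraction the pressure acts on the annular area (bore minus rod).
F = P × A_ann

F ≈ 302 kN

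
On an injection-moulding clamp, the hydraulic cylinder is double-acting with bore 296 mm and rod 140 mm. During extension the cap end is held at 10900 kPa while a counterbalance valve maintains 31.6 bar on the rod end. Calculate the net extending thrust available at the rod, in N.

Cap-side area A_cap = π/4 × (296 mm)² = 68810 mm^2
Rod-side annular area A_ann = π/4 × (296² − 140²) = 53420 mm^2
Net thrust = P_cap·A_cap − P_rod·A_ann = 7.501e5 N − 1.688e5 N

F ≈ 5.81e5 N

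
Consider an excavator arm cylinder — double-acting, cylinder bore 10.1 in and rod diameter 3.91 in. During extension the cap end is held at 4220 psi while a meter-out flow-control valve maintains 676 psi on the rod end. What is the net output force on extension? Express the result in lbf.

F ≈ 2.92e5 lbf

Cap-side area A_cap = π/4 × (10.1 in)² = 80.12 in^2
Rod-side annular area A_ann = π/4 × (10.1² − 3.91²) = 68.11 in^2
Net thrust = P_cap·A_cap − P_rod·A_ann = 3.381e5 lbf − 46040 lbf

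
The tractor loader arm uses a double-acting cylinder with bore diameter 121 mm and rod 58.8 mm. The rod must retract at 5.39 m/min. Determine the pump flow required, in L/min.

Q ≈ 47.3 L/min

Rod-side annular area A_ann = π/4 × (121² − 58.8²) = 8784 mm^2
Q = A × v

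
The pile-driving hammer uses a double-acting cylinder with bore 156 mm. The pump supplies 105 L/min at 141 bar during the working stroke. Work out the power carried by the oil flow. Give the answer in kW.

Hydraulic power = P × Q

W ≈ 24.7 kW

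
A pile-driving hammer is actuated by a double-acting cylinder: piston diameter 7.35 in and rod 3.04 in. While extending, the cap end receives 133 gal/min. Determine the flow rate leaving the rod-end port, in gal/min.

Q_out ≈ 110 gal/min

Cap-side area A_cap = π/4 × (7.35 in)² = 42.43 in^2
Rod-side annular area A_ann = π/4 × (7.35² − 3.04²) = 35.17 in^2
Piston speed v = Q_in/A_cap; rod-end outflow Q_out = v × A_ann = Q_in × A_ann/A_cap.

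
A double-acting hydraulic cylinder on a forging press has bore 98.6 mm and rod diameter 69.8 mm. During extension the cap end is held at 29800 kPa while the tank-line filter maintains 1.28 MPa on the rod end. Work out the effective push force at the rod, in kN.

Cap-side area A_cap = π/4 × (98.6 mm)² = 7636 mm^2
Rod-side annular area A_ann = π/4 × (98.6² − 69.8²) = 3809 mm^2
Net thrust = P_cap·A_cap − P_rod·A_ann = 227.5 kN − 4.876 kN

F ≈ 223 kN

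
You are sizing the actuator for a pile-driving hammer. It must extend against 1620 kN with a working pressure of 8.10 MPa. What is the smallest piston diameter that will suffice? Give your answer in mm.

D ≈ 505 mm

Extension force acts on the full piston face: F = P × (π/4)D².
D = √(4F / (πP)) = √(4 × 1620 kN / (π × 8.10 MPa))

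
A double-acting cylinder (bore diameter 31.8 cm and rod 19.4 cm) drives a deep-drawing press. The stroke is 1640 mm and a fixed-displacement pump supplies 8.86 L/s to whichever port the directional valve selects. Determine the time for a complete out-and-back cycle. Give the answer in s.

t ≈ 23.9 s

Cap-side area A_cap = π/4 × (31.8 cm)² = 794.2 cm^2
Rod-side annular area A_ann = π/4 × (31.8² − 19.4²) = 498.6 cm^2
t_ext = A_cap·L/Q = 14.70 s
t_ret = A_ann·L/Q = 9.230 s
t_cycle = t_ext + t_ret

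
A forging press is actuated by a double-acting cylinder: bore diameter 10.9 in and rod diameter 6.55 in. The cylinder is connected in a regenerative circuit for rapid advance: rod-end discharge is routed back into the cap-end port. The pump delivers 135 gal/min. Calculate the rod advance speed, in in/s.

v ≈ 15.4 in/s

In regeneration the rod-end outflow joins the pump flow into the cap end, so the net volume the pump must supply per unit advance equals the rod cross-section area.
Rod cross-section A_rod = π/4 × (6.55 in)² = 33.70 in^2
v = Q_pump / A_rod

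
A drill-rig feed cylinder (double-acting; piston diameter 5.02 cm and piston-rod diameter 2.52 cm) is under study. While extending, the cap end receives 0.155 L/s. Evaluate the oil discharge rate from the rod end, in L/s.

Q_out ≈ 0.116 L/s

Cap-side area A_cap = π/4 × (5.02 cm)² = 19.79 cm^2
Rod-side annular area A_ann = π/4 × (5.02² − 2.52²) = 14.80 cm^2
Piston speed v = Q_in/A_cap; rod-end outflow Q_out = v × A_ann = Q_in × A_ann/A_cap.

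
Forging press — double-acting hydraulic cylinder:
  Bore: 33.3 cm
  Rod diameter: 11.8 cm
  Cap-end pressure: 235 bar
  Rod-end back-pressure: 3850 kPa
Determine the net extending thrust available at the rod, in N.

F ≈ 1.75e6 N

Cap-side area A_cap = π/4 × (33.3 cm)² = 870.9 cm^2
Rod-side annular area A_ann = π/4 × (33.3² − 11.8²) = 761.6 cm^2
Net thrust = P_cap·A_cap − P_rod·A_ann = 2.047e6 N − 2.932e5 N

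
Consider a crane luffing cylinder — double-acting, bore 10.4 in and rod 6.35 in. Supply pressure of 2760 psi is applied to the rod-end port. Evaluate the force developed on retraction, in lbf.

F ≈ 1.47e5 lbf

Rod-side annular area A_ann = π/4 × (10.4² − 6.35²) = 53.28 in^2
On retraction the pressure acts on the annular area (bore minus rod).
F = P × A_ann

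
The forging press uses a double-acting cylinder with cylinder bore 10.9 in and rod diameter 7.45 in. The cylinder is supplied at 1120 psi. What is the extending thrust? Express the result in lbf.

F ≈ 1.05e5 lbf

Cap-side area A_cap = π/4 × (10.9 in)² = 93.31 in^2
F = P × A_cap = 1120 psi × A_cap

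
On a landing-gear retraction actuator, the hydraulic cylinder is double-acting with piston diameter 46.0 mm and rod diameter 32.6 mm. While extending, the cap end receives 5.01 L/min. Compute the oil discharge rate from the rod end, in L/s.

Q_out ≈ 0.0416 L/s

Cap-side area A_cap = π/4 × (46.0 mm)² = 1662 mm^2
Rod-side annular area A_ann = π/4 × (46.0² − 32.6²) = 827.2 mm^2
Piston speed v = Q_in/A_cap; rod-end outflow Q_out = v × A_ann = Q_in × A_ann/A_cap.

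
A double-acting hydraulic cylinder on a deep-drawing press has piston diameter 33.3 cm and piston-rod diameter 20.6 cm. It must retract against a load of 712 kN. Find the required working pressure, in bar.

P ≈ 132 bar

Rod-side annular area A_ann = π/4 × (33.3² − 20.6²) = 537.6 cm^2
Retraction: pressure acts on the annular area.
P = F / A = 712 kN / A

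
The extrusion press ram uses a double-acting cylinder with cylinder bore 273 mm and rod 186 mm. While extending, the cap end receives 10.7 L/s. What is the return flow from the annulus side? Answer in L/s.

Q_out ≈ 5.73 L/s

Cap-side area A_cap = π/4 × (273 mm)² = 58530 mm^2
Rod-side annular area A_ann = π/4 × (273² − 186²) = 31360 mm^2
Piston speed v = Q_in/A_cap; rod-end outflow Q_out = v × A_ann = Q_in × A_ann/A_cap.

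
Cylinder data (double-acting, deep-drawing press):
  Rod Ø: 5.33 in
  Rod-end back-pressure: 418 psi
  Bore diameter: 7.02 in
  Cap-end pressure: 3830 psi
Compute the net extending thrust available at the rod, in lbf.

Cap-side area A_cap = π/4 × (7.02 in)² = 38.70 in^2
Rod-side annular area A_ann = π/4 × (7.02² − 5.33²) = 16.39 in^2
Net thrust = P_cap·A_cap − P_rod·A_ann = 1.482e5 lbf − 6852 lbf

F ≈ 1.41e5 lbf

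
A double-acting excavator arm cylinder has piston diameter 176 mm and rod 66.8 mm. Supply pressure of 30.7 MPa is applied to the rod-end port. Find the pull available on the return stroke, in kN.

Rod-side annular area A_ann = π/4 × (176² − 66.8²) = 20820 mm^2
On retraction the pressure acts on the annular area (bore minus rod).
F = P × A_ann

F ≈ 639 kN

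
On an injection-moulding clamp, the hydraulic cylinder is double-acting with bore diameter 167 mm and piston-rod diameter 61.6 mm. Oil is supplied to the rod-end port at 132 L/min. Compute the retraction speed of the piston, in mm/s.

v ≈ 116 mm/s

Rod-side annular area A_ann = π/4 × (167² − 61.6²) = 18920 mm^2
Flow into the rod-end port fills the annular volume.
v = Q / A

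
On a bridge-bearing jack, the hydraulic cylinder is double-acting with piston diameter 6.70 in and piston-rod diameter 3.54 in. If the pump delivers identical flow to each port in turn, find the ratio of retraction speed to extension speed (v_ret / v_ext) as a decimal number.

v_ret/v_ext ≈ 1.39

Cap-side area A_cap = π/4 × (6.70 in)² = 35.26 in^2
Rod-side annular area A_ann = π/4 × (6.70² − 3.54²) = 25.41 in^2
For equal Q, v ∝ 1/A, so v_ret/v_ext = A_cap/A_ann.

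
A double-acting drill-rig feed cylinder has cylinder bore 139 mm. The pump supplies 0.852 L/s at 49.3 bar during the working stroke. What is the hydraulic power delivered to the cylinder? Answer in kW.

Hydraulic power = P × Q

W ≈ 4.20 kW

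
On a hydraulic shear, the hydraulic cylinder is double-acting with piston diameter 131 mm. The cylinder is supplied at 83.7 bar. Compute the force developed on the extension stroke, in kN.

Cap-side area A_cap = π/4 × (131 mm)² = 13480 mm^2
F = P × A_cap = 83.7 bar × A_cap

F ≈ 113 kN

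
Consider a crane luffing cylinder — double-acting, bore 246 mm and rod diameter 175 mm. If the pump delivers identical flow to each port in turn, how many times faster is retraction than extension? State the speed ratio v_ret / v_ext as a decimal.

v_ret/v_ext ≈ 2.02

Cap-side area A_cap = π/4 × (246 mm)² = 47530 mm^2
Rod-side annular area A_ann = π/4 × (246² − 175²) = 23480 mm^2
For equal Q, v ∝ 1/A, so v_ret/v_ext = A_cap/A_ann.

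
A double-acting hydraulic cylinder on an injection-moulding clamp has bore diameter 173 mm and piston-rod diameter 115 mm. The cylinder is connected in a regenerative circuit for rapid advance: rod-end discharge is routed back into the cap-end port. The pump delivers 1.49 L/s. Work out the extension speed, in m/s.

In regeneration the rod-end outflow joins the pump flow into the cap end, so the net volume the pump must supply per unit advance equals the rod cross-section area.
Rod cross-section A_rod = π/4 × (115 mm)² = 10390 mm^2
v = Q_pump / A_rod

v ≈ 0.143 m/s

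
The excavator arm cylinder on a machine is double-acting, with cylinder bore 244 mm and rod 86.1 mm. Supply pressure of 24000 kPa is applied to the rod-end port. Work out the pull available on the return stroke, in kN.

Rod-side annular area A_ann = π/4 × (244² − 86.1²) = 40940 mm^2
On retraction the pressure acts on the annular area (bore minus rod).
F = P × A_ann

F ≈ 982 kN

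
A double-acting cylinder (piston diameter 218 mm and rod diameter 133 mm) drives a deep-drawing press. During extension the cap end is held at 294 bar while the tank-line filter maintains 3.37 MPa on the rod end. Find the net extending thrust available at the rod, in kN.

F ≈ 1020 kN

Cap-side area A_cap = π/4 × (218 mm)² = 37330 mm^2
Rod-side annular area A_ann = π/4 × (218² − 133²) = 23430 mm^2
Net thrust = P_cap·A_cap − P_rod·A_ann = 1097 kN − 78.97 kN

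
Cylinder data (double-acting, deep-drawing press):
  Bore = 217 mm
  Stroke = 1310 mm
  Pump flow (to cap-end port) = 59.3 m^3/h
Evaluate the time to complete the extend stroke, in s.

t ≈ 2.94 s

Cap-side area A_cap = π/4 × (217 mm)² = 36980 mm^2
Swept volume V = A × L; t = V / Q = A·L / Q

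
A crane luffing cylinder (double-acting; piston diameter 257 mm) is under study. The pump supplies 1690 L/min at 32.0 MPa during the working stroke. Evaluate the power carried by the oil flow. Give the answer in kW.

W ≈ 901 kW

Hydraulic power = P × Q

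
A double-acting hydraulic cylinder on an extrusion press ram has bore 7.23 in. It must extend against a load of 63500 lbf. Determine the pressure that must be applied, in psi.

Cap-side area A_cap = π/4 × (7.23 in)² = 41.06 in^2
P = F / A = 63500 lbf / A

P ≈ 1550 psi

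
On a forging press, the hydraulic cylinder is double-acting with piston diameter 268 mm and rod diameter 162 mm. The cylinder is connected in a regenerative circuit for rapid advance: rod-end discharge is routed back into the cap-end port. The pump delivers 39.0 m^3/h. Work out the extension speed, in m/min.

v ≈ 31.5 m/min

In regeneration the rod-end outflow joins the pump flow into the cap end, so the net volume the pump must supply per unit advance equals the rod cross-section area.
Rod cross-section A_rod = π/4 × (162 mm)² = 20610 mm^2
v = Q_pump / A_rod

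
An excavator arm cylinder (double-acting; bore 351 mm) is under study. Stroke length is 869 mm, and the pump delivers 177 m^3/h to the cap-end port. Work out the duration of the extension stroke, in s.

t ≈ 1.71 s

Cap-side area A_cap = π/4 × (351 mm)² = 96760 mm^2
Swept volume V = A × L; t = V / Q = A·L / Q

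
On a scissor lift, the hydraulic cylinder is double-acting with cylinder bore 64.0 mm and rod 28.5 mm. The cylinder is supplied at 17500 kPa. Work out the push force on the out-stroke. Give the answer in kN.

F ≈ 56.3 kN

Cap-side area A_cap = π/4 × (64.0 mm)² = 3217 mm^2
F = P × A_cap = 17500 kPa × A_cap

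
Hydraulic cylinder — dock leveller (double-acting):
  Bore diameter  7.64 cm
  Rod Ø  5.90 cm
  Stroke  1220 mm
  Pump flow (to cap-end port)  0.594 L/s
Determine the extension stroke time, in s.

t ≈ 9.42 s

Cap-side area A_cap = π/4 × (7.64 cm)² = 45.84 cm^2
Swept volume V = A × L; t = V / Q = A·L / Q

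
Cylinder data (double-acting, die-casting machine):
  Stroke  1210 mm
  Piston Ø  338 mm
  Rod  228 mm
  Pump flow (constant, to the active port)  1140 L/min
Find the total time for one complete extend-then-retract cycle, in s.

t ≈ 8.83 s

Cap-side area A_cap = π/4 × (338 mm)² = 89730 mm^2
Rod-side annular area A_ann = π/4 × (338² − 228²) = 48900 mm^2
t_ext = A_cap·L/Q = 5.714 s
t_ret = A_ann·L/Q = 3.114 s
t_cycle = t_ext + t_ret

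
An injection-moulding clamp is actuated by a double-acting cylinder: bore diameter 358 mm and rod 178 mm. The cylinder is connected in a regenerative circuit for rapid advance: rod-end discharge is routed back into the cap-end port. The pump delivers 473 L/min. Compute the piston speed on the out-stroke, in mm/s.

In regeneration the rod-end outflow joins the pump flow into the cap end, so the net volume the pump must supply per unit advance equals the rod cross-section area.
Rod cross-section A_rod = π/4 × (178 mm)² = 24880 mm^2
v = Q_pump / A_rod

v ≈ 317 mm/s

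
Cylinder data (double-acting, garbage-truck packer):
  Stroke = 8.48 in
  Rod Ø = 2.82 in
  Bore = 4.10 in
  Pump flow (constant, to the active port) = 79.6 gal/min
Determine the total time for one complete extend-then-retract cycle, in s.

t ≈ 0.558 s

Cap-side area A_cap = π/4 × (4.10 in)² = 13.20 in^2
Rod-side annular area A_ann = π/4 × (4.10² − 2.82²) = 6.957 in^2
t_ext = A_cap·L/Q = 0.3653 s
t_ret = A_ann·L/Q = 0.1925 s
t_cycle = t_ext + t_ret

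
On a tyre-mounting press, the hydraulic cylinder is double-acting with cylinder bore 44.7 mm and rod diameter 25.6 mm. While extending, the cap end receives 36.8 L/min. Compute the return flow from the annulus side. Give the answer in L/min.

Q_out ≈ 24.7 L/min

Cap-side area A_cap = π/4 × (44.7 mm)² = 1569 mm^2
Rod-side annular area A_ann = π/4 × (44.7² − 25.6²) = 1055 mm^2
Piston speed v = Q_in/A_cap; rod-end outflow Q_out = v × A_ann = Q_in × A_ann/A_cap.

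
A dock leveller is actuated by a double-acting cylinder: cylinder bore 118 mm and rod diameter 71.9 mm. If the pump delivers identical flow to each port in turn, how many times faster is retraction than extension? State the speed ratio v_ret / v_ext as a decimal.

Cap-side area A_cap = π/4 × (118 mm)² = 10940 mm^2
Rod-side annular area A_ann = π/4 × (118² − 71.9²) = 6876 mm^2
For equal Q, v ∝ 1/A, so v_ret/v_ext = A_cap/A_ann.

v_ret/v_ext ≈ 1.59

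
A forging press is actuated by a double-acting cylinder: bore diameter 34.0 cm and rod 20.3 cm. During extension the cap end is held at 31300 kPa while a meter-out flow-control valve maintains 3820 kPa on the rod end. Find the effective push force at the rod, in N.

F ≈ 2.62e6 N

Cap-side area A_cap = π/4 × (34.0 cm)² = 907.9 cm^2
Rod-side annular area A_ann = π/4 × (34.0² − 20.3²) = 584.3 cm^2
Net thrust = P_cap·A_cap − P_rod·A_ann = 2.842e6 N − 2.232e5 N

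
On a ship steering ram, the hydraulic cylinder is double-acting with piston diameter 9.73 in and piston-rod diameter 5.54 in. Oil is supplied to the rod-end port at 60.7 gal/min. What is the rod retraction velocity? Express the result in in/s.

v ≈ 4.65 in/s

Rod-side annular area A_ann = π/4 × (9.73² − 5.54²) = 50.25 in^2
Flow into the rod-end port fills the annular volume.
v = Q / A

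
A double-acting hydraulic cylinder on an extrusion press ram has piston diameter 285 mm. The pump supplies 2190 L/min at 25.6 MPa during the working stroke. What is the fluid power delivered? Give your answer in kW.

W ≈ 934 kW

Hydraulic power = P × Q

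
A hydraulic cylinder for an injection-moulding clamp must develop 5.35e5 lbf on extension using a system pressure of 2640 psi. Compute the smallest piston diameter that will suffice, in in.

D ≈ 16.1 in

Extension force acts on the full piston face: F = P × (π/4)D².
D = √(4F / (πP)) = √(4 × 5.35e5 lbf / (π × 2640 psi))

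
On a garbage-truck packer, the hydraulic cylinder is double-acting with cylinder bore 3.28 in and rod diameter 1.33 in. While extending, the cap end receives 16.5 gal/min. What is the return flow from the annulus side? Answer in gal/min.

Cap-side area A_cap = π/4 × (3.28 in)² = 8.450 in^2
Rod-side annular area A_ann = π/4 × (3.28² − 1.33²) = 7.060 in^2
Piston speed v = Q_in/A_cap; rod-end outflow Q_out = v × A_ann = Q_in × A_ann/A_cap.

Q_out ≈ 13.8 gal/min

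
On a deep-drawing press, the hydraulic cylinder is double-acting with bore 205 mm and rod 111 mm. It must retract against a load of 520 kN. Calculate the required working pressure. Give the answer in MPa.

P ≈ 22.3 MPa

Rod-side annular area A_ann = π/4 × (205² − 111²) = 23330 mm^2
Retraction: pressure acts on the annular area.
P = F / A = 520 kN / A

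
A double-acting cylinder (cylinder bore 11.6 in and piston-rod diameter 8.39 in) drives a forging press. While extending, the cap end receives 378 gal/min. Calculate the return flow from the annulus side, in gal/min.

Cap-side area A_cap = π/4 × (11.6 in)² = 105.7 in^2
Rod-side annular area A_ann = π/4 × (11.6² − 8.39²) = 50.40 in^2
Piston speed v = Q_in/A_cap; rod-end outflow Q_out = v × A_ann = Q_in × A_ann/A_cap.

Q_out ≈ 180 gal/min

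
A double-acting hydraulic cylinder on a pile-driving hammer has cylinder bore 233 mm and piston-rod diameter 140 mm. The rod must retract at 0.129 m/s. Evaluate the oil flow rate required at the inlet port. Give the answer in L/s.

Q ≈ 3.51 L/s

Rod-side annular area A_ann = π/4 × (233² − 140²) = 27240 mm^2
Q = A × v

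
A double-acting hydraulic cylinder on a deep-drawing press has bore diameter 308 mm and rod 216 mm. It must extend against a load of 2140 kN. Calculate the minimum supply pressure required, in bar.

P ≈ 287 bar

Cap-side area A_cap = π/4 × (308 mm)² = 74510 mm^2
P = F / A = 2140 kN / A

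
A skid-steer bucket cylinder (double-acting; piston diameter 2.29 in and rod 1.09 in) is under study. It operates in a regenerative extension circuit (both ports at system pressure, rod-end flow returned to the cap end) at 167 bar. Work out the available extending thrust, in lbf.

With equal pressure on both faces, forces on the annular region cancel; the net push is pressure × rod cross-section.
Rod cross-section A_rod = π/4 × (1.09 in)² = 0.9331 in^2
F = P × A_rod

F ≈ 2260 lbf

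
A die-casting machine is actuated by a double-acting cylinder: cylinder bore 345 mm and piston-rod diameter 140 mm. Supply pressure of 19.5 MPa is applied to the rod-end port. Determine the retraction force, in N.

Rod-side annular area A_ann = π/4 × (345² − 140²) = 78090 mm^2
On retraction the pressure acts on the annular area (bore minus rod).
F = P × A_ann

F ≈ 1.52e6 N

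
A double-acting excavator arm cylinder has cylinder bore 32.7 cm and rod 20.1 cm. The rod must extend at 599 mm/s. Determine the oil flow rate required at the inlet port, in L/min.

Q ≈ 3020 L/min

Cap-side area A_cap = π/4 × (32.7 cm)² = 839.8 cm^2
Q = A × v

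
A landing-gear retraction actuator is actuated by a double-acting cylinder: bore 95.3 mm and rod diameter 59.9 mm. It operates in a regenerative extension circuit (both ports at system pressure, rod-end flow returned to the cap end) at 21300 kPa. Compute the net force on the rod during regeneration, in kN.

F ≈ 60.0 kN

With equal pressure on both faces, forces on the annular region cancel; the net push is pressure × rod cross-section.
Rod cross-section A_rod = π/4 × (59.9 mm)² = 2818 mm^2
F = P × A_rod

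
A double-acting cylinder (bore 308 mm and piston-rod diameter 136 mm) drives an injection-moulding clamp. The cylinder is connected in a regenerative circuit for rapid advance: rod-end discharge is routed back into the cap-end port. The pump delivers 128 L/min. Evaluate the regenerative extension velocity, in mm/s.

In regeneration the rod-end outflow joins the pump flow into the cap end, so the net volume the pump must supply per unit advance equals the rod cross-section area.
Rod cross-section A_rod = π/4 × (136 mm)² = 14530 mm^2
v = Q_pump / A_rod

v ≈ 147 mm/s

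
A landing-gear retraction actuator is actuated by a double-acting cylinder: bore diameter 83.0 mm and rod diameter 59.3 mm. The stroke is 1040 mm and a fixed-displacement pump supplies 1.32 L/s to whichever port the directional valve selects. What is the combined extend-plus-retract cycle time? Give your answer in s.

t ≈ 6.35 s

Cap-side area A_cap = π/4 × (83.0 mm)² = 5411 mm^2
Rod-side annular area A_ann = π/4 × (83.0² − 59.3²) = 2649 mm^2
t_ext = A_cap·L/Q = 4.263 s
t_ret = A_ann·L/Q = 2.087 s
t_cycle = t_ext + t_ret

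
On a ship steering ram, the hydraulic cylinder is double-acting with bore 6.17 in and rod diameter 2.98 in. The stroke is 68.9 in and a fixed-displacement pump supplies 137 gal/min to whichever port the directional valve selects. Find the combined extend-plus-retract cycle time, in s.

Cap-side area A_cap = π/4 × (6.17 in)² = 29.90 in^2
Rod-side annular area A_ann = π/4 × (6.17² − 2.98²) = 22.92 in^2
t_ext = A_cap·L/Q = 3.906 s
t_ret = A_ann·L/Q = 2.995 s
t_cycle = t_ext + t_ret

t ≈ 6.90 s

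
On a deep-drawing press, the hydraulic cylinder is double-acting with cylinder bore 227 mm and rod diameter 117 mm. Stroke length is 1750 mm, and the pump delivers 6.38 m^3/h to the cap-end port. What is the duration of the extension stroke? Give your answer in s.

Cap-side area A_cap = π/4 × (227 mm)² = 40470 mm^2
Swept volume V = A × L; t = V / Q = A·L / Q

t ≈ 40.0 s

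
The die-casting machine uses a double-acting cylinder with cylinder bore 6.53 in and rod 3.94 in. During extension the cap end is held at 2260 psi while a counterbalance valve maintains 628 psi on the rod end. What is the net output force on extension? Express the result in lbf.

Cap-side area A_cap = π/4 × (6.53 in)² = 33.49 in^2
Rod-side annular area A_ann = π/4 × (6.53² − 3.94²) = 21.30 in^2
Net thrust = P_cap·A_cap − P_rod·A_ann = 75690 lbf − 13380 lbf

F ≈ 62300 lbf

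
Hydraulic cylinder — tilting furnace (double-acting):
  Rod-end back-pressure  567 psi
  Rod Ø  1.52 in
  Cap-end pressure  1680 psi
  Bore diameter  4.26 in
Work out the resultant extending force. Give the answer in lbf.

Cap-side area A_cap = π/4 × (4.26 in)² = 14.25 in^2
Rod-side annular area A_ann = π/4 × (4.26² − 1.52²) = 12.44 in^2
Net thrust = P_cap·A_cap − P_rod·A_ann = 23950 lbf − 7053 lbf

F ≈ 16900 lbf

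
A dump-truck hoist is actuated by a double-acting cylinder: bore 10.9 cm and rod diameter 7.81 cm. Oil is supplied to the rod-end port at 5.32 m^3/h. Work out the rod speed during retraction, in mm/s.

v ≈ 325 mm/s

Rod-side annular area A_ann = π/4 × (10.9² − 7.81²) = 45.41 cm^2
Flow into the rod-end port fills the annular volume.
v = Q / A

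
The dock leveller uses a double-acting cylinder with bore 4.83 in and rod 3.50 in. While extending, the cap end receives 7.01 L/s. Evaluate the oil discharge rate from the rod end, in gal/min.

Cap-side area A_cap = π/4 × (4.83 in)² = 18.32 in^2
Rod-side annular area A_ann = π/4 × (4.83² − 3.50²) = 8.701 in^2
Piston speed v = Q_in/A_cap; rod-end outflow Q_out = v × A_ann = Q_in × A_ann/A_cap.

Q_out ≈ 52.8 gal/min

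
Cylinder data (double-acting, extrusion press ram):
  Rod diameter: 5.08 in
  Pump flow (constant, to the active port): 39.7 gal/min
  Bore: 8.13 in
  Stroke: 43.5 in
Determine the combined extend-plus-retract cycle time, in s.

t ≈ 23.8 s

Cap-side area A_cap = π/4 × (8.13 in)² = 51.91 in^2
Rod-side annular area A_ann = π/4 × (8.13² − 5.08²) = 31.64 in^2
t_ext = A_cap·L/Q = 14.77 s
t_ret = A_ann·L/Q = 9.006 s
t_cycle = t_ext + t_ret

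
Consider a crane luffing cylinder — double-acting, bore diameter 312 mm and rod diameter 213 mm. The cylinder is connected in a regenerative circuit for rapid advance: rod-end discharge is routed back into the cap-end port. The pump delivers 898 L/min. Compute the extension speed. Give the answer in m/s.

v ≈ 0.420 m/s

In regeneration the rod-end outflow joins the pump flow into the cap end, so the net volume the pump must supply per unit advance equals the rod cross-section area.
Rod cross-section A_rod = π/4 × (213 mm)² = 35630 mm^2
v = Q_pump / A_rod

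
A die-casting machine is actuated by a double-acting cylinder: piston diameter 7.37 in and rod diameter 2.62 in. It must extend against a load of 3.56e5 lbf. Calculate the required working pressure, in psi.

P ≈ 8340 psi

Cap-side area A_cap = π/4 × (7.37 in)² = 42.66 in^2
P = F / A = 3.56e5 lbf / A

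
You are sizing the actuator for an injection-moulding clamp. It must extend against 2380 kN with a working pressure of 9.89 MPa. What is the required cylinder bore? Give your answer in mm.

Extension force acts on the full piston face: F = P × (π/4)D².
D = √(4F / (πP)) = √(4 × 2380 kN / (π × 9.89 MPa))

D ≈ 554 mm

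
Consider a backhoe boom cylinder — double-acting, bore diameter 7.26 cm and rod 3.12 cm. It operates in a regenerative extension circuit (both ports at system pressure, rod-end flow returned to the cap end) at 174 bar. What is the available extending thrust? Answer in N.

F ≈ 13300 N

With equal pressure on both faces, forces on the annular region cancel; the net push is pressure × rod cross-section.
Rod cross-section A_rod = π/4 × (3.12 cm)² = 7.645 cm^2
F = P × A_rod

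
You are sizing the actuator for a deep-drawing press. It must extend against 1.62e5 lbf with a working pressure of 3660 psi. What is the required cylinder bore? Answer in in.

D ≈ 7.51 in

Extension force acts on the full piston face: F = P × (π/4)D².
D = √(4F / (πP)) = √(4 × 1.62e5 lbf / (π × 3660 psi))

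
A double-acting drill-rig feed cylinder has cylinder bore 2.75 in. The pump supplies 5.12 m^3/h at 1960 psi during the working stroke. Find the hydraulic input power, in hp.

W ≈ 25.8 hp

Hydraulic power = P × Q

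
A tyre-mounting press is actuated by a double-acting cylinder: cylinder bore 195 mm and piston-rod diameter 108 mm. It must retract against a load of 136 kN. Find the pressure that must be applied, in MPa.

Rod-side annular area A_ann = π/4 × (195² − 108²) = 20700 mm^2
Retraction: pressure acts on the annular area.
P = F / A = 136 kN / A

P ≈ 6.57 MPa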